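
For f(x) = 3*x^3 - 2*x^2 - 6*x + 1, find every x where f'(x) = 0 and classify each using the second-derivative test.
f'(x) = 9*x^2 - 4*x - 6

Solve f'(x) = 0:
  9*x^2 - 4*x - 6 = 0 has no rational roots; quadratic formula: x = (4 ± √232)/18.
  ⇒ x = 2/9 - sqrt(58)/9 ≈ -0.6240, 2/9 + sqrt(58)/9 ≈ 1.0684

f''(x) = 18*x - 4
Second-derivative test at each critical point:
  f''(-0.6240) = -15.2315 < 0 → local maximum
  f''(1.0684) = 15.2315 > 0 → local minimum

Critical points: x = 2/9 - sqrt(58)/9 ≈ -0.6240 (local maximum); x = 2/9 + sqrt(58)/9 ≈ 1.0684 (local minimum)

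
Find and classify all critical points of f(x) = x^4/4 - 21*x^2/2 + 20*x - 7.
f'(x) = x^3 - 21*x + 20

Solve f'(x) = 0:
  Factor: x^3 - 21*x + 20 = (x - 4)*(x - 1)*(x + 5) = 0.
  ⇒ x = -5, 1, 4

f''(x) = 3*x^2 - 21
Second-derivative test at each critical point:
  f''(-5) = 54 > 0 → local minimum
  f''(1) = -18 < 0 → local maximum
  f''(4) = 27 > 0 → local minimum

Critical points: x = -5 (local minimum); x = 1 (local maximum); x = 4 (local minimum)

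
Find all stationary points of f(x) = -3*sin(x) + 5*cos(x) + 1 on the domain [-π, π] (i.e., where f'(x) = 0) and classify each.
f'(x) = -5*sin(x) - 3*cos(x)

Solve f'(x) = 0 on [-π, π]:
  f'(x) = 0 ⇔ -3*cos(x) = 5*sin(x) ⇔ tan(x) = -3/5, i.e. x = arctan(-3/5) + nπ; keep the solutions lying in [-π, π].
  ⇒ x = -atan(3/5) ≈ -0.5404, pi - atan(3/5) ≈ 2.6012

f''(x) = 3*sin(x) - 5*cos(x)
Second-derivative test at each critical point:
  f''(-0.5404) = -5.8310 < 0 → local maximum
  f''(2.6012) = 5.8310 > 0 → local minimum

Critical points: x = -atan(3/5) ≈ -0.5404 (local maximum); x = pi - atan(3/5) ≈ 2.6012 (local minimum)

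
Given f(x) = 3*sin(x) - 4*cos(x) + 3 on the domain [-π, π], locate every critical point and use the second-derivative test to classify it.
f'(x) = 4*sin(x) + 3*cos(x)

Solve f'(x) = 0 on [-π, π]:
  f'(x) = 0 ⇔ 3*cos(x) = -4*sin(x) ⇔ tan(x) = -3/4, i.e. x = arctan(-3/4) + nπ; keep the solutions lying in [-π, π].
  ⇒ x = -atan(3/4) ≈ -0.6435, pi - atan(3/4) ≈ 2.4981

f''(x) = -3*sin(x) + 4*cos(x)
Second-derivative test at each critical point:
  f''(-0.6435) = 5 > 0 → local minimum
  f''(2.4981) = -5 < 0 → local maximum

Critical points: x = -atan(3/4) ≈ -0.6435 (local minimum); x = pi - atan(3/4) ≈ 2.4981 (local maximum)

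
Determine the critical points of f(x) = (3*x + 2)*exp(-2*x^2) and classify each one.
f'(x) = (-4*x*(3*x + 2) + 3)*exp(-2*x^2)

Solve f'(x) = 0:
  f'(x) = (-12*x^2 - 8*x + 3)·exp(-2*x^2) and exp(-2*x^2) > 0 for every x, so f'(x) = 0 ⇔ -12*x^2 - 8*x + 3 = 0.
  12*x^2 + 8*x - 3 = 0 has no rational roots; quadratic formula: x = (-8 ± √208)/24.
  ⇒ x = -sqrt(13)/6 - 1/3 ≈ -0.9343, -1/3 + sqrt(13)/6 ≈ 0.2676

f''(x) = 4*(4*x^2*(3*x + 2) - 9*x - 2)*exp(-2*x^2)
Second-derivative test at each critical point:
  f''(-0.9343) = 2.5171 > 0 → local minimum
  f''(0.2676) = -12.4979 < 0 → local maximum

Critical points: x = -sqrt(13)/6 - 1/3 ≈ -0.9343 (local minimum); x = -1/3 + sqrt(13)/6 ≈ 0.2676 (local maximum)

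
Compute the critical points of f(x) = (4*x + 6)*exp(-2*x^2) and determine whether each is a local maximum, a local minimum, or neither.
f'(x) = 4*(-2*x*(2*x + 3) + 1)*exp(-2*x^2)

Solve f'(x) = 0:
  f'(x) = (-16*x^2 - 24*x + 4)·exp(-2*x^2) and exp(-2*x^2) > 0 for every x, so f'(x) = 0 ⇔ -16*x^2 - 24*x + 4 = 0.
  Factor: -16*x^2 - 24*x + 4 = -4*(4*x^2 + 6*x - 1); 4*x^2 + 6*x - 1 = 0 has no rational roots; quadratic formula: x = (-6 ± √52)/8.
  ⇒ x = -sqrt(13)/4 - 3/4 ≈ -1.6514, -3/4 + sqrt(13)/4 ≈ 0.1514

f''(x) = 8*(4*x^2*(2*x + 3) - 6*x - 3)*exp(-2*x^2)
Second-derivative test at each critical point:
  f''(-1.6514) = 0.1234 > 0 → local minimum
  f''(0.1514) = -27.5521 < 0 → local maximum

Critical points: x = -sqrt(13)/4 - 3/4 ≈ -1.6514 (local minimum); x = -3/4 + sqrt(13)/4 ≈ 0.1514 (local maximum)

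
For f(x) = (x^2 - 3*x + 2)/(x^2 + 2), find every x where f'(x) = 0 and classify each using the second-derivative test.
f'(x) = 3*(x^2 - 2)/(x^4 + 4*x^2 + 4)

Solve f'(x) = 0:
  f'(x) = 3*(x^2 - 2)/(x^2 + 2)^2; the denominator is positive wherever f is defined, so f'(x) = 0 ⇔ 3*x^2 - 6 = 0.
  Factor: 3*x^2 - 6 = 3*(x^2 - 2); x^2 - 2 = 0 has no rational roots; quadratic formula: x = (0 ± √8)/2.
  ⇒ x = -sqrt(2) ≈ -1.4142, sqrt(2) ≈ 1.4142

f''(x) = 6*x*(6 - x^2)/(x^6 + 6*x^4 + 12*x^2 + 8)
Second-derivative test at each critical point:
  f''(-1.4142) = -0.5303 < 0 → local maximum
  f''(1.4142) = 0.5303 > 0 → local minimum

Critical points: x = -sqrt(2) ≈ -1.4142 (local maximum); x = sqrt(2) ≈ 1.4142 (local minimum)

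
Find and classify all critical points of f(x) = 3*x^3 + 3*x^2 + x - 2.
f'(x) = 9*x^2 + 6*x + 1

Solve f'(x) = 0:
  Factor: 9*x^2 + 6*x + 1 = (3*x + 1)^2 = 0.
  ⇒ x = -1/3

f''(x) = 18*x + 6
Second-derivative test at each critical point:
  f''(-1/3) = 0, so the second-derivative test is inconclusive; use the first-derivative test: f'(-7/12) = 0.5625, f'(-1/12) = 0.5625 — f' is positive on both sides (no sign change) → neither a local maximum nor a local minimum

Critical points: x = -1/3 (neither)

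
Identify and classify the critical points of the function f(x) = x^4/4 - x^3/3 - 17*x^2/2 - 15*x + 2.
f'(x) = x^3 - x^2 - 17*x - 15

Solve f'(x) = 0:
  Factor: x^3 - x^2 - 17*x - 15 = (x - 5)*(x + 1)*(x + 3) = 0.
  ⇒ x = -3, -1, 5

f''(x) = 3*x^2 - 2*x - 17
Second-derivative test at each critical point:
  f''(-3) = 16 > 0 → local minimum
  f''(-1) = -12 < 0 → local maximum
  f''(5) = 48 > 0 → local minimum

Critical points: x = -3 (local minimum); x = -1 (local maximum); x = 5 (local minimum)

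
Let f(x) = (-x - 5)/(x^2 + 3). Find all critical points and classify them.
f'(x) = (-x^2 + 2*x*(x + 5) - 3)/(x^2 + 3)^2

Solve f'(x) = 0:
  f'(x) = (x^2 + 10*x - 3)/(x^2 + 3)^2; the denominator is positive wherever f is defined, so f'(x) = 0 ⇔ x^2 + 10*x - 3 = 0.
  x^2 + 10*x - 3 = 0 has no rational roots; quadratic formula: x = (-10 ± √112)/2.
  ⇒ x = -2*sqrt(7) - 5 ≈ -10.2915, -5 + 2*sqrt(7) ≈ 0.2915

f''(x) = 2*(-4*x^2*(x + 5) + (3*x + 5)*(x^2 + 3))/(x^2 + 3)^3
Second-derivative test at each critical point:
  f''(-10.2915) = -0.0009 < 0 → local maximum
  f''(0.2915) = 1.1120 > 0 → local minimum

Critical points: x = -2*sqrt(7) - 5 ≈ -10.2915 (local maximum); x = -5 + 2*sqrt(7) ≈ 0.2915 (local minimum)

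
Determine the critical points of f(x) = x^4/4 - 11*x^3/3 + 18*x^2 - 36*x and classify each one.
f'(x) = x^3 - 11*x^2 + 36*x - 36

Solve f'(x) = 0:
  Factor: x^3 - 11*x^2 + 36*x - 36 = (x - 6)*(x - 3)*(x - 2) = 0.
  ⇒ x = 2, 3, 6

f''(x) = 3*x^2 - 22*x + 36
Second-derivative test at each critical point:
  f''(2) = 4 > 0 → local minimum
  f''(3) = -3 < 0 → local maximum
  f''(6) = 12 > 0 → local minimum

Critical points: x = 2 (local minimum); x = 3 (local maximum); x = 6 (local minimum)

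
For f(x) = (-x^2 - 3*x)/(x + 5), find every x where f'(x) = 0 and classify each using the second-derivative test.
f'(x) = (-x^2 - 10*x - 15)/(x^2 + 10*x + 25)

Solve f'(x) = 0:
  f'(x) = -(x^2 + 10*x + 15)/(x + 5)^2; the denominator is positive wherever f is defined, so f'(x) = 0 ⇔ -x^2 - 10*x - 15 = 0.
  x^2 + 10*x + 15 = 0 has no rational roots; quadratic formula: x = (-10 ± √40)/2.
  ⇒ x = -5 - sqrt(10) ≈ -8.1623, -5 + sqrt(10) ≈ -1.8377

f''(x) = -20/(x^3 + 15*x^2 + 75*x + 125)
Second-derivative test at each critical point:
  f''(-8.1623) = 0.6325 > 0 → local minimum
  f''(-1.8377) = -0.6325 < 0 → local maximum

Critical points: x = -5 - sqrt(10) ≈ -8.1623 (local minimum); x = -5 + sqrt(10) ≈ -1.8377 (local maximum)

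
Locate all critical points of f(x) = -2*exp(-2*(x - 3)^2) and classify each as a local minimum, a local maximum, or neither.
f'(x) = 8*(x - 3)*exp(-2*(x - 3)^2)

Solve f'(x) = 0:
  f'(x) = (8*x - 24)·exp(-2*(x - 3)^2) and exp(-2*(x - 3)^2) > 0 for every x, so f'(x) = 0 ⇔ 8*x - 24 = 0.
  Factor: 8*x - 24 = 8*(x - 3) = 0.
  ⇒ x = 3

f''(x) = 8*(1 - 4*(x - 3)^2)*exp(-2*(x - 3)^2)
Second-derivative test at each critical point:
  f''(3) = 8 > 0 → local minimum

Critical points: x = 3 (local minimum)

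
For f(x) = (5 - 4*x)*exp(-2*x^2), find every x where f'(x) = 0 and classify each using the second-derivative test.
f'(x) = 4*(x*(4*x - 5) - 1)*exp(-2*x^2)

Solve f'(x) = 0:
  f'(x) = (16*x^2 - 20*x - 4)·exp(-2*x^2) and exp(-2*x^2) > 0 for every x, so f'(x) = 0 ⇔ 16*x^2 - 20*x - 4 = 0.
  Factor: 16*x^2 - 20*x - 4 = 4*(4*x^2 - 5*x - 1); 4*x^2 - 5*x - 1 = 0 has no rational roots; quadratic formula: x = (5 ± √41)/8.
  ⇒ x = 5/8 - sqrt(41)/8 ≈ -0.1754, 5/8 + sqrt(41)/8 ≈ 1.4254

f''(x) = 4*(4*x^2*(5 - 4*x) + 12*x - 5)*exp(-2*x^2)
Second-derivative test at each critical point:
  f''(-0.1754) = -24.0842 < 0 → local maximum
  f''(1.4254) = 0.4403 > 0 → local minimum

Critical points: x = 5/8 - sqrt(41)/8 ≈ -0.1754 (local maximum); x = 5/8 + sqrt(41)/8 ≈ 1.4254 (local minimum)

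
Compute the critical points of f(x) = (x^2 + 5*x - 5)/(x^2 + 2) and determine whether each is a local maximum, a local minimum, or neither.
f'(x) = (-5*x^2 + 14*x + 10)/(x^4 + 4*x^2 + 4)

Solve f'(x) = 0:
  f'(x) = -(5*x^2 - 14*x - 10)/(x^2 + 2)^2; the denominator is positive wherever f is defined, so f'(x) = 0 ⇔ -5*x^2 + 14*x + 10 = 0.
  5*x^2 - 14*x - 10 = 0 has no rational roots; quadratic formula: x = (14 ± √396)/10.
  ⇒ x = 7/5 - 3*sqrt(11)/5 ≈ -0.5900, 7/5 + 3*sqrt(11)/5 ≈ 3.3900

f''(x) = 2*(5*x^3 - 21*x^2 - 30*x + 14)/(x^6 + 6*x^4 + 12*x^2 + 8)
Second-derivative test at each critical point:
  f''(-0.5900) = 3.6093 > 0 → local minimum
  f''(3.3900) = -0.1093 < 0 → local maximum

Critical points: x = 7/5 - 3*sqrt(11)/5 ≈ -0.5900 (local minimum); x = 7/5 + 3*sqrt(11)/5 ≈ 3.3900 (local maximum)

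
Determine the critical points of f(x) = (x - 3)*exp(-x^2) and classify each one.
f'(x) = (-2*x*(x - 3) + 1)*exp(-x^2)

Solve f'(x) = 0:
  f'(x) = (-2*x^2 + 6*x + 1)·exp(-x^2) and exp(-x^2) > 0 for every x, so f'(x) = 0 ⇔ -2*x^2 + 6*x + 1 = 0.
  2*x^2 - 6*x - 1 = 0 has no rational roots; quadratic formula: x = (6 ± √44)/4.
  ⇒ x = 3/2 - sqrt(11)/2 ≈ -0.1583, 3/2 + sqrt(11)/2 ≈ 3.1583

f''(x) = 2*(2*x^2*(x - 3) - 3*x + 3)*exp(-x^2)
Second-derivative test at each critical point:
  f''(-0.1583) = 6.4691 > 0 → local minimum
  f''(3.1583) = -3.088e-04 < 0 → local maximum

Critical points: x = 3/2 - sqrt(11)/2 ≈ -0.1583 (local minimum); x = 3/2 + sqrt(11)/2 ≈ 3.1583 (local maximum)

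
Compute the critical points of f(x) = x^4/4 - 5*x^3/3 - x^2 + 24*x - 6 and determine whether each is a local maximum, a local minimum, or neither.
f'(x) = x^3 - 5*x^2 - 2*x + 24

Solve f'(x) = 0:
  Factor: x^3 - 5*x^2 - 2*x + 24 = (x - 4)*(x - 3)*(x + 2) = 0.
  ⇒ x = -2, 3, 4

f''(x) = 3*x^2 - 10*x - 2
Second-derivative test at each critical point:
  f''(-2) = 30 > 0 → local minimum
  f''(3) = -5 < 0 → local maximum
  f''(4) = 6 > 0 → local minimum

Critical points: x = -2 (local minimum); x = 3 (local maximum); x = 4 (local minimum)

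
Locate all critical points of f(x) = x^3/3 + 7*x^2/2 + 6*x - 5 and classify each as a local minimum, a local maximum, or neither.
f'(x) = x^2 + 7*x + 6

Solve f'(x) = 0:
  Factor: x^2 + 7*x + 6 = (x + 1)*(x + 6) = 0.
  ⇒ x = -6, -1

f''(x) = 2*x + 7
Second-derivative test at each critical point:
  f''(-6) = -5 < 0 → local maximum
  f''(-1) = 5 > 0 → local minimum

Critical points: x = -6 (local maximum); x = -1 (local minimum)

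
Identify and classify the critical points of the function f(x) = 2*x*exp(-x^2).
f'(x) = 2*(1 - 2*x^2)*exp(-x^2)

Solve f'(x) = 0:
  f'(x) = (2 - 4*x^2)·exp(-x^2) and exp(-x^2) > 0 for every x, so f'(x) = 0 ⇔ 2 - 4*x^2 = 0.
  Factor: 2 - 4*x^2 = -2*(2*x^2 - 1); 2*x^2 - 1 = 0 has no rational roots; quadratic formula: x = (0 ± √8)/4.
  ⇒ x = -sqrt(2)/2 ≈ -0.7071, sqrt(2)/2 ≈ 0.7071

f''(x) = (8*x^3 - 12*x)*exp(-x^2)
Second-derivative test at each critical point:
  f''(-0.7071) = 3.4311 > 0 → local minimum
  f''(0.7071) = -3.4311 < 0 → local maximum

Critical points: x = -sqrt(2)/2 ≈ -0.7071 (local minimum); x = sqrt(2)/2 ≈ 0.7071 (local maximum)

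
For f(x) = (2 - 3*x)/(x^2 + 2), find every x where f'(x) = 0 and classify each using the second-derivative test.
f'(x) = (3*x^2 - 4*x - 6)/(x^4 + 4*x^2 + 4)

Solve f'(x) = 0:
  f'(x) = (3*x^2 - 4*x - 6)/(x^2 + 2)^2; the denominator is positive wherever f is defined, so f'(x) = 0 ⇔ 3*x^2 - 4*x - 6 = 0.
  3*x^2 - 4*x - 6 = 0 has no rational roots; quadratic formula: x = (4 ± √88)/6.
  ⇒ x = 2/3 - sqrt(22)/3 ≈ -0.8968, 2/3 + sqrt(22)/3 ≈ 2.2301

f''(x) = 2*(4*x^2*(2 - 3*x) + (9*x - 2)*(x^2 + 2))/(x^2 + 2)^3
Second-derivative test at each critical point:
  f''(-0.8968) = -1.1929 < 0 → local maximum
  f''(2.2301) = 0.1929 > 0 → local minimum

Critical points: x = 2/3 - sqrt(22)/3 ≈ -0.8968 (local maximum); x = 2/3 + sqrt(22)/3 ≈ 2.2301 (local minimum)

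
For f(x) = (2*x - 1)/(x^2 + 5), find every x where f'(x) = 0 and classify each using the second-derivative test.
f'(x) = 2*(-x^2 + x + 5)/(x^4 + 10*x^2 + 25)

Solve f'(x) = 0:
  f'(x) = -2*(x^2 - x - 5)/(x^2 + 5)^2; the denominator is positive wherever f is defined, so f'(x) = 0 ⇔ -2*x^2 + 2*x + 10 = 0.
  Factor: -2*x^2 + 2*x + 10 = -2*(x^2 - x - 5); x^2 - x - 5 = 0 has no rational roots; quadratic formula: x = (1 ± √21)/2.
  ⇒ x = 1/2 - sqrt(21)/2 ≈ -1.7913, 1/2 + sqrt(21)/2 ≈ 2.7913

f''(x) = 2*(4*x^2*(2*x - 1) + (1 - 6*x)*(x^2 + 5))/(x^2 + 5)^3
Second-derivative test at each critical point:
  f''(-1.7913) = 0.1360 > 0 → local minimum
  f''(2.7913) = -0.0560 < 0 → local maximum

Critical points: x = 1/2 - sqrt(21)/2 ≈ -1.7913 (local minimum); x = 1/2 + sqrt(21)/2 ≈ 2.7913 (local maximum)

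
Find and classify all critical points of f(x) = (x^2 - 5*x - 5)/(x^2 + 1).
f'(x) = (5*x^2 + 12*x - 5)/(x^4 + 2*x^2 + 1)

Solve f'(x) = 0:
  f'(x) = (5*x^2 + 12*x - 5)/(x^2 + 1)^2; the denominator is positive wherever f is defined, so f'(x) = 0 ⇔ 5*x^2 + 12*x - 5 = 0.
  5*x^2 + 12*x - 5 = 0 has no rational roots; quadratic formula: x = (-12 ± √244)/10.
  ⇒ x = -sqrt(61)/5 - 6/5 ≈ -2.7620, -6/5 + sqrt(61)/5 ≈ 0.3620

f''(x) = 2*(-5*x^3 - 18*x^2 + 15*x + 6)/(x^6 + 3*x^4 + 3*x^2 + 1)
Second-derivative test at each critical point:
  f''(-2.7620) = -0.2098 < 0 → local maximum
  f''(0.3620) = 12.2098 > 0 → local minimum

Critical points: x = -sqrt(61)/5 - 6/5 ≈ -2.7620 (local maximum); x = -6/5 + sqrt(61)/5 ≈ 0.3620 (local minimum)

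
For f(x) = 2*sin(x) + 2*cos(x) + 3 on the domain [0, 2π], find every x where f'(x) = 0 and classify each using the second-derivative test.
f'(x) = 2*sqrt(2)*cos(x + pi/4)

Solve f'(x) = 0 on [0, 2π]:
  f'(x) = 0 ⇔ 2*cos(x) = 2*sin(x) ⇔ tan(x) = 1, i.e. x = arctan(1) + nπ; keep the solutions lying in [0, 2π].
  ⇒ x = pi/4 ≈ 0.7854, 5*pi/4 ≈ 3.9270

f''(x) = -2*sqrt(2)*sin(x + pi/4)
Second-derivative test at each critical point:
  f''(0.7854) = -2.8284 < 0 → local maximum
  f''(3.9270) = 2.8284 > 0 → local minimum

Critical points: x = pi/4 ≈ 0.7854 (local maximum); x = 5*pi/4 ≈ 3.9270 (local minimum)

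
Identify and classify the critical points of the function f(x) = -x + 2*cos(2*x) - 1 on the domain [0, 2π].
f'(x) = -4*sin(2*x) - 1

Solve f'(x) = 0 on [0, 2π]:
  f'(x) = 0 ⇔ sin(2*x) = -1/4, i.e. 2*x = arcsin(-1/4) + 2nπ or 2*x = π − arcsin(-1/4) + 2nπ; keep the solutions lying in [0, 2π].
  ⇒ x = asin(1/4)/2 + pi/2 ≈ 1.6971, pi - asin(1/4)/2 ≈ 3.0153, asin(1/4)/2 + 3*pi/2 ≈ 4.8387, -asin(1/4)/2 + 2*pi ≈ 6.1568

f''(x) = -8*cos(2*x)
Second-derivative test at each critical point:
  f''(1.6971) = 7.7460 > 0 → local minimum
  f''(3.0153) = -7.7460 < 0 → local maximum
  f''(4.8387) = 7.7460 > 0 → local minimum
  f''(6.1568) = -7.7460 < 0 → local maximum

Critical points: x = asin(1/4)/2 + pi/2 ≈ 1.6971 (local minimum); x = pi - asin(1/4)/2 ≈ 3.0153 (local maximum); x = asin(1/4)/2 + 3*pi/2 ≈ 4.8387 (local minimum); x = -asin(1/4)/2 + 2*pi ≈ 6.1568 (local maximum)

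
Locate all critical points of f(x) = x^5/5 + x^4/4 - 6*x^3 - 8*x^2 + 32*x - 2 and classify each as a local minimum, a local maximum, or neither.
f'(x) = x^4 + x^3 - 18*x^2 - 16*x + 32

Solve f'(x) = 0:
  Factor: x^4 + x^3 - 18*x^2 - 16*x + 32 = (x - 4)*(x - 1)*(x + 2)*(x + 4) = 0.
  ⇒ x = -4, -2, 1, 4

f''(x) = 4*x^3 + 3*x^2 - 36*x - 16
Second-derivative test at each critical point:
  f''(-4) = -80 < 0 → local maximum
  f''(-2) = 36 > 0 → local minimum
  f''(1) = -45 < 0 → local maximum
  f''(4) = 144 > 0 → local minimum

Critical points: x = -4 (local maximum); x = -2 (local minimum); x = 1 (local maximum); x = 4 (local minimum)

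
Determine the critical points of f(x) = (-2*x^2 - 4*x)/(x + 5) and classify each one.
f'(x) = 2*(-x^2 - 10*x - 10)/(x^2 + 10*x + 25)

Solve f'(x) = 0:
  f'(x) = -2*(x^2 + 10*x + 10)/(x + 5)^2; the denominator is positive wherever f is defined, so f'(x) = 0 ⇔ -2*x^2 - 20*x - 20 = 0.
  Factor: -2*x^2 - 20*x - 20 = -2*(x^2 + 10*x + 10); x^2 + 10*x + 10 = 0 has no rational roots; quadratic formula: x = (-10 ± √60)/2.
  ⇒ x = -5 - sqrt(15) ≈ -8.8730, -5 + sqrt(15) ≈ -1.1270

f''(x) = -60/(x^3 + 15*x^2 + 75*x + 125)
Second-derivative test at each critical point:
  f''(-8.8730) = 1.0328 > 0 → local minimum
  f''(-1.1270) = -1.0328 < 0 → local maximum

Critical points: x = -5 - sqrt(15) ≈ -8.8730 (local minimum); x = -5 + sqrt(15) ≈ -1.1270 (local maximum)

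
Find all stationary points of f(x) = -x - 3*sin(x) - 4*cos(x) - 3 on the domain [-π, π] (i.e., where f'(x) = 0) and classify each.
f'(x) = 4*sin(x) - 3*cos(x) - 1

Solve f'(x) = 0 on [-π, π]:
  f'(x) = 0 ⇔ 4*sin(x) - 3*cos(x) = 1. Write the left side as R·cos(x + φ) with R = √((-3)² + (-4)²) = 5, cos φ = -3/5, sin φ = -4/5; then cos(x + φ) = 1/5. Solve for x and keep the solutions lying in [-π, π].
  ⇒ x = -pi + atan((4 - 6*sqrt(6))/(-8*sqrt(6) - 3)) ≈ -2.6994, atan((4 + 6*sqrt(6))/(-3 + 8*sqrt(6))) ≈ 0.8449

f''(x) = 3*sin(x) + 4*cos(x)
Second-derivative test at each critical point:
  f''(-2.6994) = -4.8990 < 0 → local maximum
  f''(0.8449) = 4.8990 > 0 → local minimum

Critical points: x = -pi + atan((4 - 6*sqrt(6))/(-8*sqrt(6) - 3)) ≈ -2.6994 (local maximum); x = atan((4 + 6*sqrt(6))/(-3 + 8*sqrt(6))) ≈ 0.8449 (local minimum)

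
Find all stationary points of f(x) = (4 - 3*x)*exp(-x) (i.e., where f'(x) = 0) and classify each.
f'(x) = (3*x - 7)*exp(-x)

Solve f'(x) = 0:
  f'(x) = (3*x - 7)·exp(-x) and exp(-x) > 0 for every x, so f'(x) = 0 ⇔ 3*x - 7 = 0.
  3*x - 7 = 0.
  ⇒ x = 7/3

f''(x) = (10 - 3*x)*exp(-x)
Second-derivative test at each critical point:
  f''(7/3) = 0.2909 > 0 → local minimum

Critical points: x = 7/3 (local minimum)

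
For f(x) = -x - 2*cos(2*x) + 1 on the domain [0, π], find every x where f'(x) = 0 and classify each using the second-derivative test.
f'(x) = 4*sin(2*x) - 1

Solve f'(x) = 0 on [0, π]:
  f'(x) = 0 ⇔ sin(2*x) = 1/4, i.e. 2*x = arcsin(1/4) + 2nπ or 2*x = π − arcsin(1/4) + 2nπ; keep the solutions lying in [0, π].
  ⇒ x = asin(1/4)/2 ≈ 0.1263, -asin(1/4)/2 + pi/2 ≈ 1.4445

f''(x) = 8*cos(2*x)
Second-derivative test at each critical point:
  f''(0.1263) = 7.7460 > 0 → local minimum
  f''(1.4445) = -7.7460 < 0 → local maximum

Critical points: x = asin(1/4)/2 ≈ 0.1263 (local minimum); x = -asin(1/4)/2 + pi/2 ≈ 1.4445 (local maximum)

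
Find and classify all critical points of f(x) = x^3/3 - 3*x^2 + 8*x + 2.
f'(x) = x^2 - 6*x + 8

Solve f'(x) = 0:
  Factor: x^2 - 6*x + 8 = (x - 4)*(x - 2) = 0.
  ⇒ x = 2, 4

f''(x) = 2*x - 6
Second-derivative test at each critical point:
  f''(2) = -2 < 0 → local maximum
  f''(4) = 2 > 0 → local minimum

Critical points: x = 2 (local maximum); x = 4 (local minimum)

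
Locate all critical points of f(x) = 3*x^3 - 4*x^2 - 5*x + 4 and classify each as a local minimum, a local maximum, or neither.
f'(x) = 9*x^2 - 8*x - 5

Solve f'(x) = 0:
  9*x^2 - 8*x - 5 = 0 has no rational roots; quadratic formula: x = (8 ± √244)/18.
  ⇒ x = 4/9 - sqrt(61)/9 ≈ -0.4234, 4/9 + sqrt(61)/9 ≈ 1.3122

f''(x) = 18*x - 8
Second-derivative test at each critical point:
  f''(-0.4234) = -15.6205 < 0 → local maximum
  f''(1.3122) = 15.6205 > 0 → local minimum

Critical points: x = 4/9 - sqrt(61)/9 ≈ -0.4234 (local maximum); x = 4/9 + sqrt(61)/9 ≈ 1.3122 (local minimum)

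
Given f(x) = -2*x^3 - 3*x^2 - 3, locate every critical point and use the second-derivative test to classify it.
f'(x) = 6*x*(-x - 1)

Solve f'(x) = 0:
  Factor: -6*x^2 - 6*x = -6*x*(x + 1) = 0.
  ⇒ x = -1, 0

f''(x) = -12*x - 6
Second-derivative test at each critical point:
  f''(-1) = 6 > 0 → local minimum
  f''(0) = -6 < 0 → local maximum

Critical points: x = -1 (local minimum); x = 0 (local maximum)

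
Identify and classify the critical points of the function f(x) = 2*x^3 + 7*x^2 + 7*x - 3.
f'(x) = 6*x^2 + 14*x + 7

Solve f'(x) = 0:
  6*x^2 + 14*x + 7 = 0 has no rational roots; quadratic formula: x = (-14 ± √28)/12.
  ⇒ x = -7/6 - sqrt(7)/6 ≈ -1.6076, -7/6 + sqrt(7)/6 ≈ -0.7257

f''(x) = 12*x + 14
Second-derivative test at each critical point:
  f''(-1.6076) = -5.2915 < 0 → local maximum
  f''(-0.7257) = 5.2915 > 0 → local minimum

Critical points: x = -7/6 - sqrt(7)/6 ≈ -1.6076 (local maximum); x = -7/6 + sqrt(7)/6 ≈ -0.7257 (local minimum)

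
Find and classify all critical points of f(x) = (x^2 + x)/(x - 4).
f'(x) = (x^2 - 8*x - 4)/(x^2 - 8*x + 16)

Solve f'(x) = 0:
  f'(x) = (x^2 - 8*x - 4)/(x - 4)^2; the denominator is positive wherever f is defined, so f'(x) = 0 ⇔ x^2 - 8*x - 4 = 0.
  x^2 - 8*x - 4 = 0 has no rational roots; quadratic formula: x = (8 ± √80)/2.
  ⇒ x = 4 - 2*sqrt(5) ≈ -0.4721, 4 + 2*sqrt(5) ≈ 8.4721

f''(x) = 40/(x^3 - 12*x^2 + 48*x - 64)
Second-derivative test at each critical point:
  f''(-0.4721) = -0.4472 < 0 → local maximum
  f''(8.4721) = 0.4472 > 0 → local minimum

Critical points: x = 4 - 2*sqrt(5) ≈ -0.4721 (local maximum); x = 4 + 2*sqrt(5) ≈ 8.4721 (local minimum)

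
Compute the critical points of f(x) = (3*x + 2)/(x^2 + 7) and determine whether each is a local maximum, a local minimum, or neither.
f'(x) = (-3*x^2 - 4*x + 21)/(x^4 + 14*x^2 + 49)

Solve f'(x) = 0:
  f'(x) = -(3*x^2 + 4*x - 21)/(x^2 + 7)^2; the denominator is positive wherever f is defined, so f'(x) = 0 ⇔ -3*x^2 - 4*x + 21 = 0.
  3*x^2 + 4*x - 21 = 0 has no rational roots; quadratic formula: x = (-4 ± √268)/6.
  ⇒ x = -sqrt(67)/3 - 2/3 ≈ -3.3951, -2/3 + sqrt(67)/3 ≈ 2.0618

f''(x) = 2*(4*x^2*(3*x + 2) - (9*x + 2)*(x^2 + 7))/(x^2 + 7)^3
Second-derivative test at each critical point:
  f''(-3.3951) = 0.0477 > 0 → local minimum
  f''(2.0618) = -0.1293 < 0 → local maximum

Critical points: x = -sqrt(67)/3 - 2/3 ≈ -3.3951 (local minimum); x = -2/3 + sqrt(67)/3 ≈ 2.0618 (local maximum)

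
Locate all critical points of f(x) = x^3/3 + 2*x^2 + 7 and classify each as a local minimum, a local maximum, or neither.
f'(x) = x*(x + 4)

Solve f'(x) = 0:
  Factor: x^2 + 4*x = x*(x + 4) = 0.
  ⇒ x = -4, 0

f''(x) = 2*x + 4
Second-derivative test at each critical point:
  f''(-4) = -4 < 0 → local maximum
  f''(0) = 4 > 0 → local minimum

Critical points: x = -4 (local maximum); x = 0 (local minimum)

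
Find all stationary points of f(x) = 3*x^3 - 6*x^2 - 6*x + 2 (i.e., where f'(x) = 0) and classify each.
f'(x) = 9*x^2 - 12*x - 6

Solve f'(x) = 0:
  Factor: 9*x^2 - 12*x - 6 = 3*(3*x^2 - 4*x - 2); 3*x^2 - 4*x - 2 = 0 has no rational roots; quadratic formula: x = (4 ± √40)/6.
  ⇒ x = 2/3 - sqrt(10)/3 ≈ -0.3874, 2/3 + sqrt(10)/3 ≈ 1.7208

f''(x) = 18*x - 12
Second-derivative test at each critical point:
  f''(-0.3874) = -18.9737 < 0 → local maximum
  f''(1.7208) = 18.9737 > 0 → local minimum

Critical points: x = 2/3 - sqrt(10)/3 ≈ -0.3874 (local maximum); x = 2/3 + sqrt(10)/3 ≈ 1.7208 (local minimum)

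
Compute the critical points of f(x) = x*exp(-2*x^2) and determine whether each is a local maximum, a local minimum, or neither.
f'(x) = (1 - 4*x^2)*exp(-2*x^2)

Solve f'(x) = 0:
  f'(x) = (1 - 4*x^2)·exp(-2*x^2) and exp(-2*x^2) > 0 for every x, so f'(x) = 0 ⇔ 1 - 4*x^2 = 0.
  Factor: 1 - 4*x^2 = -(2*x - 1)*(2*x + 1) = 0.
  ⇒ x = -1/2, 1/2

f''(x) = (16*x^3 - 12*x)*exp(-2*x^2)
Second-derivative test at each critical point:
  f''(-1/2) = 2.4261 > 0 → local minimum
  f''(1/2) = -2.4261 < 0 → local maximum

Critical points: x = -1/2 (local minimum); x = 1/2 (local maximum)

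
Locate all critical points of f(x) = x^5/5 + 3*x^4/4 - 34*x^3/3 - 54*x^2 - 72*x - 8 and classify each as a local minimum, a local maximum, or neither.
f'(x) = x^4 + 3*x^3 - 34*x^2 - 108*x - 72

Solve f'(x) = 0:
  Factor: x^4 + 3*x^3 - 34*x^2 - 108*x - 72 = (x - 6)*(x + 1)*(x + 2)*(x + 6) = 0.
  ⇒ x = -6, -2, -1, 6

f''(x) = 4*x^3 + 9*x^2 - 68*x - 108
Second-derivative test at each critical point:
  f''(-6) = -240 < 0 → local maximum
  f''(-2) = 32 > 0 → local minimum
  f''(-1) = -35 < 0 → local maximum
  f''(6) = 672 > 0 → local minimum

Critical points: x = -6 (local maximum); x = -2 (local minimum); x = -1 (local maximum); x = 6 (local minimum)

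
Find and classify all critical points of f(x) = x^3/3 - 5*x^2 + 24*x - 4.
f'(x) = x^2 - 10*x + 24

Solve f'(x) = 0:
  Factor: x^2 - 10*x + 24 = (x - 6)*(x - 4) = 0.
  ⇒ x = 4, 6

f''(x) = 2*x - 10
Second-derivative test at each critical point:
  f''(4) = -2 < 0 → local maximum
  f''(6) = 2 > 0 → local minimum

Critical points: x = 4 (local maximum); x = 6 (local minimum)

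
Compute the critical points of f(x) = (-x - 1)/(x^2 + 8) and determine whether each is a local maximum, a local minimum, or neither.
f'(x) = (-x^2 + 2*x*(x + 1) - 8)/(x^2 + 8)^2

Solve f'(x) = 0:
  f'(x) = (x - 2)*(x + 4)/(x^2 + 8)^2; the denominator is positive wherever f is defined, so f'(x) = 0 ⇔ x^2 + 2*x - 8 = 0.
  Factor: x^2 + 2*x - 8 = (x - 2)*(x + 4) = 0.
  ⇒ x = -4, 2

f''(x) = 2*(-4*x^2*(x + 1) + (3*x + 1)*(x^2 + 8))/(x^2 + 8)^3
Second-derivative test at each critical point:
  f''(-4) = -1/96 < 0 → local maximum
  f''(2) = 1/24 > 0 → local minimum

Critical points: x = -4 (local maximum); x = 2 (local minimum)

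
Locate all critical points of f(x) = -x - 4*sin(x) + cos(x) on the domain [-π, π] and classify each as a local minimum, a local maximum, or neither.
f'(x) = -sin(x) - 4*cos(x) - 1

Solve f'(x) = 0 on [-π, π]:
  f'(x) = 0 ⇔ -sin(x) - 4*cos(x) = 1. Write the left side as R·cos(x + φ) with R = √((-4)² + 1²) = sqrt(17), cos φ = -4*sqrt(17)/17, sin φ = sqrt(17)/17; then cos(x + φ) = sqrt(17)/17. Solve for x and keep the solutions lying in [-π, π].
  ⇒ x = -pi/2 ≈ -1.5708, pi - atan(15/8) ≈ 2.0608

f''(x) = 4*sin(x) - cos(x)
Second-derivative test at each critical point:
  f''(-1.5708) = -4 < 0 → local maximum
  f''(2.0608) = 4 > 0 → local minimum

Critical points: x = -pi/2 ≈ -1.5708 (local maximum); x = pi - atan(15/8) ≈ 2.0608 (local minimum)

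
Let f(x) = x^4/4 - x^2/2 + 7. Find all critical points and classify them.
f'(x) = x^3 - x

Solve f'(x) = 0:
  Factor: x^3 - x = x*(x - 1)*(x + 1) = 0.
  ⇒ x = -1, 0, 1

f''(x) = 3*x^2 - 1
Second-derivative test at each critical point:
  f''(-1) = 2 > 0 → local minimum
  f''(0) = -1 < 0 → local maximum
  f''(1) = 2 > 0 → local minimum

Critical points: x = -1 (local minimum); x = 0 (local maximum); x = 1 (local minimum)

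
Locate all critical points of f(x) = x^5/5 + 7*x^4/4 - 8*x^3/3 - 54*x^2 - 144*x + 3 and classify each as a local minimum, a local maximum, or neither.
f'(x) = x^4 + 7*x^3 - 8*x^2 - 108*x - 144

Solve f'(x) = 0:
  Factor: x^4 + 7*x^3 - 8*x^2 - 108*x - 144 = (x - 4)*(x + 2)*(x + 3)*(x + 6) = 0.
  ⇒ x = -6, -3, -2, 4

f''(x) = 4*x^3 + 21*x^2 - 16*x - 108
Second-derivative test at each critical point:
  f''(-6) = -120 < 0 → local maximum
  f''(-3) = 21 > 0 → local minimum
  f''(-2) = -24 < 0 → local maximum
  f''(4) = 420 > 0 → local minimum

Critical points: x = -6 (local maximum); x = -3 (local minimum); x = -2 (local maximum); x = 4 (local minimum)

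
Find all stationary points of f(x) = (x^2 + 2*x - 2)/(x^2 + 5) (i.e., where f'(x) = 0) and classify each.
f'(x) = 2*(-x^2 + 7*x + 5)/(x^4 + 10*x^2 + 25)

Solve f'(x) = 0:
  f'(x) = -2*(x^2 - 7*x - 5)/(x^2 + 5)^2; the denominator is positive wherever f is defined, so f'(x) = 0 ⇔ -2*x^2 + 14*x + 10 = 0.
  Factor: -2*x^2 + 14*x + 10 = -2*(x^2 - 7*x - 5); x^2 - 7*x - 5 = 0 has no rational roots; quadratic formula: x = (7 ± √69)/2.
  ⇒ x = 7/2 - sqrt(69)/2 ≈ -0.6533, 7/2 + sqrt(69)/2 ≈ 7.6533

f''(x) = 2*(2*x^3 - 21*x^2 - 30*x + 35)/(x^6 + 15*x^4 + 75*x^2 + 125)
Second-derivative test at each critical point:
  f''(-0.6533) = 0.5641 > 0 → local minimum
  f''(7.6533) = -0.0041 < 0 → local maximum

Critical points: x = 7/2 - sqrt(69)/2 ≈ -0.6533 (local minimum); x = 7/2 + sqrt(69)/2 ≈ 7.6533 (local maximum)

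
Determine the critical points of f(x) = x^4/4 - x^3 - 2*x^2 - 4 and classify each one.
f'(x) = x*(x^2 - 3*x - 4)

Solve f'(x) = 0:
  Factor: x^3 - 3*x^2 - 4*x = x*(x - 4)*(x + 1) = 0.
  ⇒ x = -1, 0, 4

f''(x) = 3*x^2 - 6*x - 4
Second-derivative test at each critical point:
  f''(-1) = 5 > 0 → local minimum
  f''(0) = -4 < 0 → local maximum
  f''(4) = 20 > 0 → local minimum

Critical points: x = -1 (local minimum); x = 0 (local maximum); x = 4 (local minimum)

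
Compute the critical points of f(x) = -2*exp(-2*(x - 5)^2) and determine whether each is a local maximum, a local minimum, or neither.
f'(x) = 8*(x - 5)*exp(-2*(x - 5)^2)

Solve f'(x) = 0:
  f'(x) = (8*x - 40)·exp(-2*(x - 5)^2) and exp(-2*(x - 5)^2) > 0 for every x, so f'(x) = 0 ⇔ 8*x - 40 = 0.
  Factor: 8*x - 40 = 8*(x - 5) = 0.
  ⇒ x = 5

f''(x) = 8*(1 - 4*(x - 5)^2)*exp(-2*(x - 5)^2)
Second-derivative test at each critical point:
  f''(5) = 8 > 0 → local minimum

Critical points: x = 5 (local minimum)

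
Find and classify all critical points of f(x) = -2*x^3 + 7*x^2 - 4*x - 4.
f'(x) = -6*x^2 + 14*x - 4

Solve f'(x) = 0:
  Factor: -6*x^2 + 14*x - 4 = -2*(x - 2)*(3*x - 1) = 0.
  ⇒ x = 1/3, 2

f''(x) = 14 - 12*x
Second-derivative test at each critical point:
  f''(1/3) = 10 > 0 → local minimum
  f''(2) = -10 < 0 → local maximum

Critical points: x = 1/3 (local minimum); x = 2 (local maximum)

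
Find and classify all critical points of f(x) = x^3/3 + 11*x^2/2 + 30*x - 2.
f'(x) = x^2 + 11*x + 30

Solve f'(x) = 0:
  Factor: x^2 + 11*x + 30 = (x + 5)*(x + 6) = 0.
  ⇒ x = -6, -5

f''(x) = 2*x + 11
Second-derivative test at each critical point:
  f''(-6) = -1 < 0 → local maximum
  f''(-5) = 1 > 0 → local minimum

Critical points: x = -6 (local maximum); x = -5 (local minimum)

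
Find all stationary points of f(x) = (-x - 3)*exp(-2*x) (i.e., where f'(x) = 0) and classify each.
f'(x) = (2*x + 5)*exp(-2*x)

Solve f'(x) = 0:
  f'(x) = (2*x + 5)·exp(-2*x) and exp(-2*x) > 0 for every x, so f'(x) = 0 ⇔ 2*x + 5 = 0.
  2*x + 5 = 0.
  ⇒ x = -5/2

f''(x) = 4*(-x - 2)*exp(-2*x)
Second-derivative test at each critical point:
  f''(-5/2) = 296.8263 > 0 → local minimum

Critical points: x = -5/2 (local minimum)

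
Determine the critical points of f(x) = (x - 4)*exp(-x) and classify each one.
f'(x) = (5 - x)*exp(-x)

Solve f'(x) = 0:
  f'(x) = (5 - x)·exp(-x) and exp(-x) > 0 for every x, so f'(x) = 0 ⇔ 5 - x = 0.
  5 - x = 0.
  ⇒ x = 5

f''(x) = (x - 6)*exp(-x)
Second-derivative test at each critical point:
  f''(5) = -0.0067 < 0 → local maximum

Critical points: x = 5 (local maximum)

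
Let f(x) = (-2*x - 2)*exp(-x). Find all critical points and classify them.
f'(x) = 2*x*exp(-x)

Solve f'(x) = 0:
  f'(x) = (2*x)·exp(-x) and exp(-x) > 0 for every x, so f'(x) = 0 ⇔ 2*x = 0.
  2*x = 0.
  ⇒ x = 0

f''(x) = 2*(1 - x)*exp(-x)
Second-derivative test at each critical point:
  f''(0) = 2 > 0 → local minimum

Critical points: x = 0 (local minimum)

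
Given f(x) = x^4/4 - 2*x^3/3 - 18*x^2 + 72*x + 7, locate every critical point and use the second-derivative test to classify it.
f'(x) = x^3 - 2*x^2 - 36*x + 72

Solve f'(x) = 0:
  Factor: x^3 - 2*x^2 - 36*x + 72 = (x - 6)*(x - 2)*(x + 6) = 0.
  ⇒ x = -6, 2, 6

f''(x) = 3*x^2 - 4*x - 36
Second-derivative test at each critical point:
  f''(-6) = 96 > 0 → local minimum
  f''(2) = -32 < 0 → local maximum
  f''(6) = 48 > 0 → local minimum

Critical points: x = -6 (local minimum); x = 2 (local maximum); x = 6 (local minimum)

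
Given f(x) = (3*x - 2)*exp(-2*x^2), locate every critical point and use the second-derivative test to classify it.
f'(x) = (-4*x*(3*x - 2) + 3)*exp(-2*x^2)

Solve f'(x) = 0:
  f'(x) = (-12*x^2 + 8*x + 3)·exp(-2*x^2) and exp(-2*x^2) > 0 for every x, so f'(x) = 0 ⇔ -12*x^2 + 8*x + 3 = 0.
  12*x^2 - 8*x - 3 = 0 has no rational roots; quadratic formula: x = (8 ± √208)/24.
  ⇒ x = 1/3 - sqrt(13)/6 ≈ -0.2676, 1/3 + sqrt(13)/6 ≈ 0.9343

f''(x) = 4*(4*x^2*(3*x - 2) - 9*x + 2)*exp(-2*x^2)
Second-derivative test at each critical point:
  f''(-0.2676) = 12.4979 > 0 → local minimum
  f''(0.9343) = -2.5171 < 0 → local maximum

Critical points: x = 1/3 - sqrt(13)/6 ≈ -0.2676 (local minimum); x = 1/3 + sqrt(13)/6 ≈ 0.9343 (local maximum)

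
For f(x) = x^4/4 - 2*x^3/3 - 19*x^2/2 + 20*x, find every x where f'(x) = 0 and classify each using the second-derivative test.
f'(x) = x^3 - 2*x^2 - 19*x + 20

Solve f'(x) = 0:
  Factor: x^3 - 2*x^2 - 19*x + 20 = (x - 5)*(x - 1)*(x + 4) = 0.
  ⇒ x = -4, 1, 5

f''(x) = 3*x^2 - 4*x - 19
Second-derivative test at each critical point:
  f''(-4) = 45 > 0 → local minimum
  f''(1) = -20 < 0 → local maximum
  f''(5) = 36 > 0 → local minimum

Critical points: x = -4 (local minimum); x = 1 (local maximum); x = 5 (local minimum)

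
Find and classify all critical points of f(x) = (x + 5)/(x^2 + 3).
f'(x) = (x^2 - 2*x*(x + 5) + 3)/(x^2 + 3)^2

Solve f'(x) = 0:
  f'(x) = -(x^2 + 10*x - 3)/(x^2 + 3)^2; the denominator is positive wherever f is defined, so f'(x) = 0 ⇔ -x^2 - 10*x + 3 = 0.
  x^2 + 10*x - 3 = 0 has no rational roots; quadratic formula: x = (-10 ± √112)/2.
  ⇒ x = -2*sqrt(7) - 5 ≈ -10.2915, -5 + 2*sqrt(7) ≈ 0.2915

f''(x) = 2*(4*x^2*(x + 5) - (3*x + 5)*(x^2 + 3))/(x^2 + 3)^3
Second-derivative test at each critical point:
  f''(-10.2915) = 0.0009 > 0 → local minimum
  f''(0.2915) = -1.1120 < 0 → local maximum

Critical points: x = -2*sqrt(7) - 5 ≈ -10.2915 (local minimum); x = -5 + 2*sqrt(7) ≈ 0.2915 (local maximum)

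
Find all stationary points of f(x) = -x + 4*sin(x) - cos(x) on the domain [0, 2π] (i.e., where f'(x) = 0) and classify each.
f'(x) = sin(x) + 4*cos(x) - 1

Solve f'(x) = 0 on [0, 2π]:
  f'(x) = 0 ⇔ sin(x) + 4*cos(x) = 1. Write the left side as R·cos(x + φ) with R = √(4² + (-1)²) = sqrt(17), cos φ = 4*sqrt(17)/17, sin φ = -sqrt(17)/17; then cos(x + φ) = sqrt(17)/17. Solve for x and keep the solutions lying in [0, 2π].
  ⇒ x = pi/2 ≈ 1.5708, -atan(15/8) + 2*pi ≈ 5.2023

f''(x) = -4*sin(x) + cos(x)
Second-derivative test at each critical point:
  f''(1.5708) = -4 < 0 → local maximum
  f''(5.2023) = 4 > 0 → local minimum

Critical points: x = pi/2 ≈ 1.5708 (local maximum); x = -atan(15/8) + 2*pi ≈ 5.2023 (local minimum)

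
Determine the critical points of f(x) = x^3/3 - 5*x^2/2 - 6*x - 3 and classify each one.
f'(x) = x^2 - 5*x - 6

Solve f'(x) = 0:
  Factor: x^2 - 5*x - 6 = (x - 6)*(x + 1) = 0.
  ⇒ x = -1, 6

f''(x) = 2*x - 5
Second-derivative test at each critical point:
  f''(-1) = -7 < 0 → local maximum
  f''(6) = 7 > 0 → local minimum

Critical points: x = -1 (local maximum); x = 6 (local minimum)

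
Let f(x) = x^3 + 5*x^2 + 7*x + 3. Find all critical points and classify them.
f'(x) = 3*x^2 + 10*x + 7

Solve f'(x) = 0:
  Factor: 3*x^2 + 10*x + 7 = (x + 1)*(3*x + 7) = 0.
  ⇒ x = -7/3, -1

f''(x) = 6*x + 10
Second-derivative test at each critical point:
  f''(-7/3) = -4 < 0 → local maximum
  f''(-1) = 4 > 0 → local minimum

Critical points: x = -7/3 (local maximum); x = -1 (local minimum)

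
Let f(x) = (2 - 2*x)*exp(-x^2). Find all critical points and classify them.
f'(x) = 2*(2*x*(x - 1) - 1)*exp(-x^2)

Solve f'(x) = 0:
  f'(x) = (4*x^2 - 4*x - 2)·exp(-x^2) and exp(-x^2) > 0 for every x, so f'(x) = 0 ⇔ 4*x^2 - 4*x - 2 = 0.
  Factor: 4*x^2 - 4*x - 2 = 2*(2*x^2 - 2*x - 1); 2*x^2 - 2*x - 1 = 0 has no rational roots; quadratic formula: x = (2 ± √12)/4.
  ⇒ x = 1/2 - sqrt(3)/2 ≈ -0.3660, 1/2 + sqrt(3)/2 ≈ 1.3660

f''(x) = 4*(2*x^2*(1 - x) + 3*x - 1)*exp(-x^2)
Second-derivative test at each critical point:
  f''(-0.3660) = -6.0595 < 0 → local maximum
  f''(1.3660) = 1.0721 > 0 → local minimum

Critical points: x = 1/2 - sqrt(3)/2 ≈ -0.3660 (local maximum); x = 1/2 + sqrt(3)/2 ≈ 1.3660 (local minimum)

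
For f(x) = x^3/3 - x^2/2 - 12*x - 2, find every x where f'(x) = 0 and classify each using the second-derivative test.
f'(x) = x^2 - x - 12

Solve f'(x) = 0:
  Factor: x^2 - x - 12 = (x - 4)*(x + 3) = 0.
  ⇒ x = -3, 4

f''(x) = 2*x - 1
Second-derivative test at each critical point:
  f''(-3) = -7 < 0 → local maximum
  f''(4) = 7 > 0 → local minimum

Critical points: x = -3 (local maximum); x = 4 (local minimum)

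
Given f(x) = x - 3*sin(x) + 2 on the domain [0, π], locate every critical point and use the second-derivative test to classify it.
f'(x) = 1 - 3*cos(x)

Solve f'(x) = 0 on [0, π]:
  f'(x) = 0 ⇔ cos(x) = 1/3, i.e. x = ±arccos(1/3) + 2nπ; keep the solutions lying in [0, π].
  ⇒ x = acos(1/3) ≈ 1.2310

f''(x) = 3*sin(x)
Second-derivative test at each critical point:
  f''(1.2310) = 2.8284 > 0 → local minimum

Critical points: x = acos(1/3) ≈ 1.2310 (local minimum)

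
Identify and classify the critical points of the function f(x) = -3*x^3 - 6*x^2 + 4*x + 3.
f'(x) = -9*x^2 - 12*x + 4

Solve f'(x) = 0:
  9*x^2 + 12*x - 4 = 0 has no rational roots; quadratic formula: x = (-12 ± √288)/18.
  ⇒ x = -2*sqrt(2)/3 - 2/3 ≈ -1.6095, -2/3 + 2*sqrt(2)/3 ≈ 0.2761

f''(x) = -18*x - 12
Second-derivative test at each critical point:
  f''(-1.6095) = 16.9706 > 0 → local minimum
  f''(0.2761) = -16.9706 < 0 → local maximum

Critical points: x = -2*sqrt(2)/3 - 2/3 ≈ -1.6095 (local minimum); x = -2/3 + 2*sqrt(2)/3 ≈ 0.2761 (local maximum)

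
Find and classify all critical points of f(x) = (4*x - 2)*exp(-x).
f'(x) = 2*(3 - 2*x)*exp(-x)

Solve f'(x) = 0:
  f'(x) = (6 - 4*x)·exp(-x) and exp(-x) > 0 for every x, so f'(x) = 0 ⇔ 6 - 4*x = 0.
  Factor: 6 - 4*x = -2*(2*x - 3) = 0.
  ⇒ x = 3/2

f''(x) = 2*(2*x - 5)*exp(-x)
Second-derivative test at each critical point:
  f''(3/2) = -0.8925 < 0 → local maximum

Critical points: x = 3/2 (local maximum)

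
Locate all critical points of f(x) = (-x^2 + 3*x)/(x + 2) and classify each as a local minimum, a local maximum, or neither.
f'(x) = (-x^2 - 4*x + 6)/(x^2 + 4*x + 4)

Solve f'(x) = 0:
  f'(x) = -(x^2 + 4*x - 6)/(x + 2)^2; the denominator is positive wherever f is defined, so f'(x) = 0 ⇔ -x^2 - 4*x + 6 = 0.
  x^2 + 4*x - 6 = 0 has no rational roots; quadratic formula: x = (-4 ± √40)/2.
  ⇒ x = -sqrt(10) - 2 ≈ -5.1623, -2 + sqrt(10) ≈ 1.1623

f''(x) = -20/(x^3 + 6*x^2 + 12*x + 8)
Second-derivative test at each critical point:
  f''(-5.1623) = 0.6325 > 0 → local minimum
  f''(1.1623) = -0.6325 < 0 → local maximum

Critical points: x = -sqrt(10) - 2 ≈ -5.1623 (local minimum); x = -2 + sqrt(10) ≈ 1.1623 (local maximum)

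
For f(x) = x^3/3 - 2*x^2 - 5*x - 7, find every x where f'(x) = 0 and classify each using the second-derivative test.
f'(x) = x^2 - 4*x - 5

Solve f'(x) = 0:
  Factor: x^2 - 4*x - 5 = (x - 5)*(x + 1) = 0.
  ⇒ x = -1, 5

f''(x) = 2*x - 4
Second-derivative test at each critical point:
  f''(-1) = -6 < 0 → local maximum
  f''(5) = 6 > 0 → local minimum

Critical points: x = -1 (local maximum); x = 5 (local minimum)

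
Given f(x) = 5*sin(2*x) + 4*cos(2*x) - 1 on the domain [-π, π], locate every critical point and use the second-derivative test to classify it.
f'(x) = -8*sin(2*x) + 10*cos(2*x)

Solve f'(x) = 0 on [-π, π]:
  f'(x) = 0 ⇔ 5*cos(2*x) = 4*sin(2*x) ⇔ tan(2*x) = 5/4, i.e. 2*x = arctan(5/4) + nπ; keep the solutions lying in [-π, π].
  ⇒ x = -pi + atan(5/4)/2 ≈ -2.6936, -pi/2 + atan(5/4)/2 ≈ -1.1228, atan(5/4)/2 ≈ 0.4480, atan(5/4)/2 + pi/2 ≈ 2.0188

f''(x) = -20*sin(2*x) - 16*cos(2*x)
Second-derivative test at each critical point:
  f''(-2.6936) = -25.6125 < 0 → local maximum
  f''(-1.1228) = 25.6125 > 0 → local minimum
  f''(0.4480) = -25.6125 < 0 → local maximum
  f''(2.0188) = 25.6125 > 0 → local minimum

Critical points: x = -pi + atan(5/4)/2 ≈ -2.6936 (local maximum); x = -pi/2 + atan(5/4)/2 ≈ -1.1228 (local minimum); x = atan(5/4)/2 ≈ 0.4480 (local maximum); x = atan(5/4)/2 + pi/2 ≈ 2.0188 (local minimum)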